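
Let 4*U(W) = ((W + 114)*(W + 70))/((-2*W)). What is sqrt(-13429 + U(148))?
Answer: I*sqrt(295205462)/148 ≈ 116.09*I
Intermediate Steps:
U(W) = -(70 + W)*(114 + W)/(8*W) (U(W) = (((W + 114)*(W + 70))/((-2*W)))/4 = (((114 + W)*(70 + W))*(-1/(2*W)))/4 = (((70 + W)*(114 + W))*(-1/(2*W)))/4 = (-(70 + W)*(114 + W)/(2*W))/4 = -(70 + W)*(114 + W)/(8*W))
sqrt(-13429 + U(148)) = sqrt(-13429 + (1/8)*(-7980 - 1*148*(184 + 148))/148) = sqrt(-13429 + (1/8)*(1/148)*(-7980 - 1*148*332)) = sqrt(-13429 + (1/8)*(1/148)*(-7980 - 49136)) = sqrt(-13429 + (1/8)*(1/148)*(-57116)) = sqrt(-13429 - 14279/296) = sqrt(-3989263/296) = I*sqrt(295205462)/148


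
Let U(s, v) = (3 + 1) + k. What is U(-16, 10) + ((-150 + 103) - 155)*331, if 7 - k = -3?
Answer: -66848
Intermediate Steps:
k = 10 (k = 7 - 1*(-3) = 7 + 3 = 10)
U(s, v) = 14 (U(s, v) = (3 + 1) + 10 = 4 + 10 = 14)
U(-16, 10) + ((-150 + 103) - 155)*331 = 14 + ((-150 + 103) - 155)*331 = 14 + (-47 - 155)*331 = 14 - 202*331 = 14 - 66862 = -66848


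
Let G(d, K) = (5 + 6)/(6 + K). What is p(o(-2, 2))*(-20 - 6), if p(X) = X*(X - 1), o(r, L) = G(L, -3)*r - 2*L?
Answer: -32708/9 ≈ -3634.2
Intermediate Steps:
G(d, K) = 11/(6 + K)
o(r, L) = -2*L + 11*r/3 (o(r, L) = (11/(6 - 3))*r - 2*L = (11/3)*r - 2*L = (11*(1/3))*r - 2*L = 11*r/3 - 2*L = -2*L + 11*r/3)
p(X) = X*(-1 + X)
p(o(-2, 2))*(-20 - 6) = ((-2*2 + (11/3)*(-2))*(-1 + (-2*2 + (11/3)*(-2))))*(-20 - 6) = ((-4 - 22/3)*(-1 + (-4 - 22/3)))*(-26) = -34*(-1 - 34/3)/3*(-26) = -34/3*(-37/3)*(-26) = (1258/9)*(-26) = -32708/9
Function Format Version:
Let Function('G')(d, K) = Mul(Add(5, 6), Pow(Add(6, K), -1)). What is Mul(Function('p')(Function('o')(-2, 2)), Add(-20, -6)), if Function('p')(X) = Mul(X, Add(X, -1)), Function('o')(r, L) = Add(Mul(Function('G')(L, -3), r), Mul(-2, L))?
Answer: Rational(-32708, 9) ≈ -3634.2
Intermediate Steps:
Function('G')(d, K) = Mul(11, Pow(Add(6, K), -1))
Function('o')(r, L) = Add(Mul(-2, L), Mul(Rational(11, 3), r)) (Function('o')(r, L) = Add(Mul(Mul(11, Pow(Add(6, -3), -1)), r), Mul(-2, L)) = Add(Mul(Mul(11, Pow(3, -1)), r), Mul(-2, L)) = Add(Mul(Mul(11, Rational(1, 3)), r), Mul(-2, L)) = Add(Mul(Rational(11, 3), r), Mul(-2, L)) = Add(Mul(-2, L), Mul(Rational(11, 3), r)))
Function('p')(X) = Mul(X, Add(-1, X))
Mul(Function('p')(Function('o')(-2, 2)), Add(-20, -6)) = Mul(Mul(Add(Mul(-2, 2), Mul(Rational(11, 3), -2)), Add(-1, Add(Mul(-2, 2), Mul(Rational(11, 3), -2)))), Add(-20, -6)) = Mul(Mul(Add(-4, Rational(-22, 3)), Add(-1, Add(-4, Rational(-22, 3)))), -26) = Mul(Mul(Rational(-34, 3), Add(-1, Rational(-34, 3))), -26) = Mul(Mul(Rational(-34, 3), Rational(-37, 3)), -26) = Mul(Rational(1258, 9), -26) = Rational(-32708, 9)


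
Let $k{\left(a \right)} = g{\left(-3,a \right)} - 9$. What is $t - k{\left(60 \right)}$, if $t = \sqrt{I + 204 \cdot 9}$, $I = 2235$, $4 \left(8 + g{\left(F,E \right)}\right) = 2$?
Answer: $\frac{33}{2} + \sqrt{4071} \approx 80.304$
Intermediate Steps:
$g{\left(F,E \right)} = - \frac{15}{2}$ ($g{\left(F,E \right)} = -8 + \frac{1}{4} \cdot 2 = -8 + \frac{1}{2} = - \frac{15}{2}$)
$k{\left(a \right)} = - \frac{33}{2}$ ($k{\left(a \right)} = - \frac{15}{2} - 9 = - \frac{33}{2}$)
$t = \sqrt{4071}$ ($t = \sqrt{2235 + 204 \cdot 9} = \sqrt{2235 + 1836} = \sqrt{4071} \approx 63.804$)
$t - k{\left(60 \right)} = \sqrt{4071} - - \frac{33}{2} = \sqrt{4071} + \frac{33}{2} = \frac{33}{2} + \sqrt{4071}$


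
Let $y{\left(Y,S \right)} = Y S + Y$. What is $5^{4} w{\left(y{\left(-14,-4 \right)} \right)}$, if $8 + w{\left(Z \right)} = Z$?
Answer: $21250$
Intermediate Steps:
$y{\left(Y,S \right)} = Y + S Y$ ($y{\left(Y,S \right)} = S Y + Y = Y + S Y$)
$w{\left(Z \right)} = -8 + Z$
$5^{4} w{\left(y{\left(-14,-4 \right)} \right)} = 5^{4} \left(-8 - 14 \left(1 - 4\right)\right) = 625 \left(-8 - -42\right) = 625 \left(-8 + 42\right) = 625 \cdot 34 = 21250$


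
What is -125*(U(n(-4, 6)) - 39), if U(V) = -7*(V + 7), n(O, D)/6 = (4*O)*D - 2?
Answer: -503500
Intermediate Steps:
n(O, D) = -12 + 24*D*O (n(O, D) = 6*((4*O)*D - 2) = 6*(4*D*O - 2) = 6*(-2 + 4*D*O) = -12 + 24*D*O)
U(V) = -49 - 7*V (U(V) = -7*(7 + V) = -49 - 7*V)
-125*(U(n(-4, 6)) - 39) = -125*((-49 - 7*(-12 + 24*6*(-4))) - 39) = -125*((-49 - 7*(-12 - 576)) - 39) = -125*((-49 - 7*(-588)) - 39) = -125*((-49 + 4116) - 39) = -125*(4067 - 39) = -125*4028 = -503500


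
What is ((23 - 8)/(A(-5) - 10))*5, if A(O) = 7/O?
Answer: -125/19 ≈ -6.5789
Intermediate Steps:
((23 - 8)/(A(-5) - 10))*5 = ((23 - 8)/(7/(-5) - 10))*5 = (15/(7*(-⅕) - 10))*5 = (15/(-7/5 - 10))*5 = (15/(-57/5))*5 = -5/57*15*5 = -25/19*5 = -125/19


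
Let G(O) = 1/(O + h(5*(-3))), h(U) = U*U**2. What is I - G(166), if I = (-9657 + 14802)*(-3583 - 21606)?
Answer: -415878072644/3209 ≈ -1.2960e+8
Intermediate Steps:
I = -129597405 (I = 5145*(-25189) = -129597405)
h(U) = U**3
G(O) = 1/(-3375 + O) (G(O) = 1/(O + (5*(-3))**3) = 1/(O + (-15)**3) = 1/(O - 3375) = 1/(-3375 + O))
I - G(166) = -129597405 - 1/(-3375 + 166) = -129597405 - 1/(-3209) = -129597405 - 1*(-1/3209) = -129597405 + 1/3209 = -415878072644/3209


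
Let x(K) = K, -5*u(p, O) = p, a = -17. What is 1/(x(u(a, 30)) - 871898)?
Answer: -5/4359473 ≈ -1.1469e-6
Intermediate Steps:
u(p, O) = -p/5
1/(x(u(a, 30)) - 871898) = 1/(-1/5*(-17) - 871898) = 1/(17/5 - 871898) = 1/(-4359473/5) = -5/4359473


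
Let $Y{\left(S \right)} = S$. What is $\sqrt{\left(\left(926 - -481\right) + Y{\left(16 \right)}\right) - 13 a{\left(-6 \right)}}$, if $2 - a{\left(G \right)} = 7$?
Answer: $4 \sqrt{93} \approx 38.575$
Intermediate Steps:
$a{\left(G \right)} = -5$ ($a{\left(G \right)} = 2 - 7 = -5$)
$\sqrt{\left(\left(926 - -481\right) + Y{\left(16 \right)}\right) - 13 a{\left(-6 \right)}} = \sqrt{\left(\left(926 - -481\right) + 16\right) - -65} = \sqrt{\left(\left(926 + 481\right) + 16\right) + 65} = \sqrt{\left(1407 + 16\right) + 65} = \sqrt{1423 + 65} = \sqrt{1488} = 4 \sqrt{93}$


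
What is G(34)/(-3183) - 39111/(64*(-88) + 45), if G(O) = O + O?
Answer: 124110397/17783421 ≈ 6.9790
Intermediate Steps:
G(O) = 2*O
G(34)/(-3183) - 39111/(64*(-88) + 45) = (2*34)/(-3183) - 39111/(64*(-88) + 45) = 68*(-1/3183) - 39111/(-5632 + 45) = -68/3183 - 39111/(-5587) = -68/3183 - 39111*(-1/5587) = -68/3183 + 39111/5587 = 124110397/17783421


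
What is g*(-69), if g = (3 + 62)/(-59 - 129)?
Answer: 4485/188 ≈ 23.856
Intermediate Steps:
g = -65/188 (g = 65/(-188) = 65*(-1/188) = -65/188 ≈ -0.34574)
g*(-69) = -65/188*(-69) = 4485/188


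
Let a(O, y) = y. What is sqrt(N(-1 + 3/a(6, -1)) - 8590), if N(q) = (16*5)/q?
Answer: I*sqrt(8610) ≈ 92.79*I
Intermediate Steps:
N(q) = 80/q
sqrt(N(-1 + 3/a(6, -1)) - 8590) = sqrt(80/(-1 + 3/(-1)) - 8590) = sqrt(80/(-1 + 3*(-1)) - 8590) = sqrt(80/(-1 - 3) - 8590) = sqrt(80/(-4) - 8590) = sqrt(80*(-1/4) - 8590) = sqrt(-20 - 8590) = sqrt(-8610) = I*sqrt(8610)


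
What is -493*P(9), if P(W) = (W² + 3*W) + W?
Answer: -57681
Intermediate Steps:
P(W) = W² + 4*W
-493*P(9) = -4437*(4 + 9) = -4437*13 = -493*117 = -57681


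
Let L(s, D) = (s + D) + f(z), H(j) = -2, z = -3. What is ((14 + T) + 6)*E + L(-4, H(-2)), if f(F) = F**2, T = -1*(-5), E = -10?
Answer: -247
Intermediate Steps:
T = 5
L(s, D) = 9 + D + s (L(s, D) = (s + D) + (-3)**2 = (D + s) + 9 = 9 + D + s)
((14 + T) + 6)*E + L(-4, H(-2)) = ((14 + 5) + 6)*(-10) + (9 - 2 - 4) = (19 + 6)*(-10) + 3 = 25*(-10) + 3 = -250 + 3 = -247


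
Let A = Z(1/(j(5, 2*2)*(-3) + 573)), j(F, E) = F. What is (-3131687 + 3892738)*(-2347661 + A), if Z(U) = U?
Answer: -996972880693687/558 ≈ -1.7867e+12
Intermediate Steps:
A = 1/558 (A = 1/(5*(-3) + 573) = 1/(-15 + 573) = 1/558 ≈ 0.0017921)
(-3131687 + 3892738)*(-2347661 + A) = (-3131687 + 3892738)*(-2347661 + 1/558) = 761051*(-1309994837/558) = -996972880693687/558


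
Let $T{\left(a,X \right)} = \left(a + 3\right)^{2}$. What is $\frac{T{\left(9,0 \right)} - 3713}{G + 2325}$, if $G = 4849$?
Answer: $- \frac{3569}{7174} \approx -0.49749$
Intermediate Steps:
$T{\left(a,X \right)} = \left(3 + a\right)^{2}$
$\frac{T{\left(9,0 \right)} - 3713}{G + 2325} = \frac{\left(3 + 9\right)^{2} - 3713}{4849 + 2325} = \frac{12^{2} - 3713}{7174} = \left(144 - 3713\right) \frac{1}{7174} = \left(-3569\right) \frac{1}{7174} = - \frac{3569}{7174}$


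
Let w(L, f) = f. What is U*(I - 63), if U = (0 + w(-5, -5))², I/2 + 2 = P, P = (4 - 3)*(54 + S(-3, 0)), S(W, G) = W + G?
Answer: 875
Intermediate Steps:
S(W, G) = G + W
P = 51 (P = (4 - 3)*(54 + (0 - 3)) = 1*(54 - 3) = 1*51 = 51)
I = 98 (I = -4 + 2*51 = -4 + 102 = 98)
U = 25 (U = (0 - 5)² = (-5)² = 25)
U*(I - 63) = 25*(98 - 63) = 25*35 = 875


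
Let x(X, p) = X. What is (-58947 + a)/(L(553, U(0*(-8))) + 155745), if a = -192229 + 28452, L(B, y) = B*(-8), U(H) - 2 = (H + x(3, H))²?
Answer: -222724/151321 ≈ -1.4719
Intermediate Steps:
U(H) = 2 + (3 + H)² (U(H) = 2 + (H + 3)² = 2 + (3 + H)²)
L(B, y) = -8*B
a = -163777
(-58947 + a)/(L(553, U(0*(-8))) + 155745) = (-58947 - 163777)/(-8*553 + 155745) = -222724/(-4424 + 155745) = -222724/151321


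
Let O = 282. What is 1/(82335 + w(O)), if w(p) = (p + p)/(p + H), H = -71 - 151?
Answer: 5/411722 ≈ 1.2144e-5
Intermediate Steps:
H = -222
w(p) = 2*p/(-222 + p) (w(p) = (p + p)/(p - 222) = (2*p)/(-222 + p) = 2*p/(-222 + p))
1/(82335 + w(O)) = 1/(82335 + 2*282/(-222 + 282)) = 1/(82335 + 2*282/60) = 1/(82335 + 2*282*(1/60)) = 1/(82335 + 47/5) = 1/(411722/5) = 5/411722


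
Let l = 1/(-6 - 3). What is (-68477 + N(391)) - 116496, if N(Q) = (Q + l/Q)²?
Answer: -397409573069/12383361 ≈ -32092.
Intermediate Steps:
l = -⅑ (l = 1/(-9) = -⅑ ≈ -0.11111)
N(Q) = (Q - 1/(9*Q))²
(-68477 + N(391)) - 116496 = (-68477 + (1/81)*(-1 + 9*391²)²/391²) - 116496 = (-68477 + (1/81)*(1/152881)*(-1 + 9*152881)²) - 116496 = (-68477 + (1/81)*(1/152881)*(-1 + 1375929)²) - 116496 = (-68477 + (1/81)*(1/152881)*1375928²) - 116496 = (-68477 + (1/81)*(1/152881)*1893177861184) - 116496 = (-68477 + 1893177861184/12383361) - 116496 = 1045202449987/12383361 - 116496 = -397409573069/12383361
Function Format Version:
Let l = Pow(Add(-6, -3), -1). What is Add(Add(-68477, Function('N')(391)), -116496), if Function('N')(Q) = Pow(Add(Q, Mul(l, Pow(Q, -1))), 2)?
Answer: Rational(-397409573069, 12383361) ≈ -32092.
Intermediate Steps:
l = Rational(-1, 9) (l = Pow(-9, -1) = Rational(-1, 9) ≈ -0.11111)
Function('N')(Q) = Pow(Add(Q, Mul(Rational(-1, 9), Pow(Q, -1))), 2)
Add(Add(-68477, Function('N')(391)), -116496) = Add(Add(-68477, Mul(Rational(1, 81), Pow(391, -2), Pow(Add(-1, Mul(9, Pow(391, 2))), 2))), -116496) = Add(Add(-68477, Mul(Rational(1, 81), Rational(1, 152881), Pow(Add(-1, Mul(9, 152881)), 2))), -116496) = Add(Add(-68477, Mul(Rational(1, 81), Rational(1, 152881), Pow(Add(-1, 1375929), 2))), -116496) = Add(Add(-68477, Mul(Rational(1, 81), Rational(1, 152881), Pow(1375928, 2))), -116496) = Add(Add(-68477, Mul(Rational(1, 81), Rational(1, 152881), 1893177861184)), -116496) = Add(Add(-68477, Rational(1893177861184, 12383361)), -116496) = Add(Rational(1045202449987, 12383361), -116496) = Rational(-397409573069, 12383361)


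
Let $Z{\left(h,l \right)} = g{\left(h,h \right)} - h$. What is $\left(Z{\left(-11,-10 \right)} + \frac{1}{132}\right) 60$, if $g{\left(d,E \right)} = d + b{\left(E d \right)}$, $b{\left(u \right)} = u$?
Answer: $\frac{79865}{11} \approx 7260.5$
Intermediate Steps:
$g{\left(d,E \right)} = d + E d$
$Z{\left(h,l \right)} = - h + h \left(1 + h\right)$ ($Z{\left(h,l \right)} = h \left(1 + h\right) - h = - h + h \left(1 + h\right)$)
$\left(Z{\left(-11,-10 \right)} + \frac{1}{132}\right) 60 = \left(\left(-11\right)^{2} + \frac{1}{132}\right) 60 = \left(121 + \frac{1}{132}\right) 60 = \frac{15973}{132} \cdot 60 = \frac{79865}{11}$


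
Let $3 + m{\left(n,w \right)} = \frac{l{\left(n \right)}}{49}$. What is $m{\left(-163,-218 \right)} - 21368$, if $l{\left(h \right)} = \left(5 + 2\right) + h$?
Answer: $- \frac{1047335}{49} \approx -21374.0$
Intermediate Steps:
$l{\left(h \right)} = 7 + h$
$m{\left(n,w \right)} = - \frac{20}{7} + \frac{n}{49}$ ($m{\left(n,w \right)} = -3 + \frac{7 + n}{49} = -3 + \left(7 + n\right) \frac{1}{49} = -3 + \left(\frac{1}{7} + \frac{n}{49}\right) = - \frac{20}{7} + \frac{n}{49}$)
$m{\left(-163,-218 \right)} - 21368 = \left(- \frac{20}{7} + \frac{1}{49} \left(-163\right)\right) - 21368 = \left(- \frac{20}{7} - \frac{163}{49}\right) - 21368 = - \frac{303}{49} - 21368 = - \frac{1047335}{49}$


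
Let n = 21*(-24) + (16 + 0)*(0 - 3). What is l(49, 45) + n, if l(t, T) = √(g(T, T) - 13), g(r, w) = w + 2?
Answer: -552 + √34 ≈ -546.17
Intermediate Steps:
g(r, w) = 2 + w
l(t, T) = √(-11 + T) (l(t, T) = √((2 + T) - 13) = √(-11 + T))
n = -552 (n = -504 + 16*(-3) = -504 - 48 = -552)
l(49, 45) + n = √(-11 + 45) - 552 = √34 - 552 = -552 + √34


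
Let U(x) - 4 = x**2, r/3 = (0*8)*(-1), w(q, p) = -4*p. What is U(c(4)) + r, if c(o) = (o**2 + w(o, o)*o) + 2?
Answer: 2120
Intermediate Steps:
c(o) = 2 - 3*o**2 (c(o) = (o**2 + (-4*o)*o) + 2 = (o**2 - 4*o**2) + 2 = -3*o**2 + 2 = 2 - 3*o**2)
r = 0 (r = 3*((0*8)*(-1)) = 3*(0*(-1)) = 3*0 = 0)
U(x) = 4 + x**2
U(c(4)) + r = (4 + (2 - 3*4**2)**2) + 0 = (4 + (2 - 3*16)**2) + 0 = (4 + (2 - 48)**2) + 0 = (4 + (-46)**2) + 0 = (4 + 2116) + 0 = 2120 + 0 = 2120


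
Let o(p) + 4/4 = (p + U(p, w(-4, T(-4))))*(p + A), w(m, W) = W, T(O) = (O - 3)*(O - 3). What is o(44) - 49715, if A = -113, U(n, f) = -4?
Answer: -52476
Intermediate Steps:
T(O) = (-3 + O)² (T(O) = (-3 + O)*(-3 + O) = (-3 + O)²)
o(p) = -1 + (-113 + p)*(-4 + p) (o(p) = -1 + (p - 4)*(p - 113) = -1 + (-4 + p)*(-113 + p) = -1 + (-113 + p)*(-4 + p))
o(44) - 49715 = (451 + 44² - 117*44) - 49715 = (451 + 1936 - 5148) - 49715 = -2761 - 49715 = -52476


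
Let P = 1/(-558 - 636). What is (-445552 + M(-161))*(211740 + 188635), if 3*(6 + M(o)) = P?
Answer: -638993998583875/3582 ≈ -1.7839e+11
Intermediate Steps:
P = -1/1194 (P = 1/(-1194) = -1/1194 ≈ -0.00083752)
M(o) = -21493/3582 (M(o) = -6 + (⅓)*(-1/1194) = -6 - 1/3582 = -21493/3582)
(-445552 + M(-161))*(211740 + 188635) = (-445552 - 21493/3582)*(211740 + 188635) = -1595988757/3582*400375 = -638993998583875/3582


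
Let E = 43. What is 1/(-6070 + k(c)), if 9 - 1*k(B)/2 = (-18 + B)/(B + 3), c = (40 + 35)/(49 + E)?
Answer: -117/707030 ≈ -0.00016548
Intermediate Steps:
c = 75/92 (c = (40 + 35)/(49 + 43) = 75/92 ≈ 0.81522)
k(B) = 18 - 2*(-18 + B)/(3 + B) (k(B) = 18 - 2*(-18 + B)/(B + 3) = 18 - 2*(-18 + B)/(3 + B))
1/(-6070 + k(c)) = 1/(-6070 + 2*(45 + 8*(75/92))/(3 + 75/92)) = 1/(-6070 + 2*(45 + 150/23)/(351/92)) = 1/(-6070 + 2*(92/351)*(1185/23)) = 1/(-6070 + 3160/117) = 1/(-707030/117) = -117/707030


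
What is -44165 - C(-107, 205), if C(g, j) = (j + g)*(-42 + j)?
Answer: -60139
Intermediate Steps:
C(g, j) = (-42 + j)*(g + j) (C(g, j) = (g + j)*(-42 + j) = (-42 + j)*(g + j))
-44165 - C(-107, 205) = -44165 - (205**2 - 42*(-107) - 42*205 - 107*205) = -44165 - (42025 + 4494 - 8610 - 21935) = -44165 - 1*15974 = -44165 - 15974 = -60139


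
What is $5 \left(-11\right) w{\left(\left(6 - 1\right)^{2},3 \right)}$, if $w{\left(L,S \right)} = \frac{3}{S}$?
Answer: $-55$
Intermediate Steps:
$5 \left(-11\right) w{\left(\left(6 - 1\right)^{2},3 \right)} = 5 \left(-11\right) \frac{3}{3} = - 55 \cdot 3 \cdot \frac{1}{3} = \left(-55\right) 1 = -55$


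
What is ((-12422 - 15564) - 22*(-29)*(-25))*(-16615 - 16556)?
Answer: 1457401056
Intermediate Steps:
((-12422 - 15564) - 22*(-29)*(-25))*(-16615 - 16556) = (-27986 + 638*(-25))*(-33171) = (-27986 - 15950)*(-33171) = -43936*(-33171) = 1457401056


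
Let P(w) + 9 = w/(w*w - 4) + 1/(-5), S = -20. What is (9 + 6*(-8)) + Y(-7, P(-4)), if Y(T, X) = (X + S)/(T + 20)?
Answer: -8048/195 ≈ -41.272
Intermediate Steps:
P(w) = -46/5 + w/(-4 + w²) (P(w) = -9 + (w/(w*w - 4) + 1/(-5)) = -9 + (w/(w² - 4) + 1*(-⅕)) = -9 + (w/(-4 + w²) - ⅕) = -9 + (-⅕ + w/(-4 + w²)) = -46/5 + w/(-4 + w²))
Y(T, X) = (-20 + X)/(20 + T) (Y(T, X) = (X - 20)/(T + 20) = (-20 + X)/(20 + T))
(9 + 6*(-8)) + Y(-7, P(-4)) = (9 + 6*(-8)) + (-20 + (184 - 46*(-4)² + 5*(-4))/(5*(-4 + (-4)²)))/(20 - 7) = (9 - 48) + (-20 + (184 - 46*16 - 20)/(5*(-4 + 16)))/13 = -39 + (-20 + (⅕)*(184 - 736 - 20)/12)/13 = -39 + (-20 + (⅕)*(1/12)*(-572))/13 = -39 + (-20 - 143/15)/13 = -39 + (1/13)*(-443/15) = -39 - 443/195 = -8048/195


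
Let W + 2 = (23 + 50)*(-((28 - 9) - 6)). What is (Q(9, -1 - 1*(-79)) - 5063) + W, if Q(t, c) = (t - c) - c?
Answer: -6161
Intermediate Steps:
W = -951 (W = -2 + (23 + 50)*(-((28 - 9) - 6)) = -2 + 73*(-(19 - 6)) = -2 + 73*(-1*13) = -2 + 73*(-13) = -2 - 949 = -951)
Q(t, c) = t - 2*c
(Q(9, -1 - 1*(-79)) - 5063) + W = ((9 - 2*(-1 - 1*(-79))) - 5063) - 951 = ((9 - 2*(-1 + 79)) - 5063) - 951 = ((9 - 2*78) - 5063) - 951 = ((9 - 156) - 5063) - 951 = (-147 - 5063) - 951 = -5210 - 951 = -6161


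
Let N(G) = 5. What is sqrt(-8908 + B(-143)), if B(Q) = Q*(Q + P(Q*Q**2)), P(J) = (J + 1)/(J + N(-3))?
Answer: 4*sqrt(1522872032066382)/1462101 ≈ 106.76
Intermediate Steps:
P(J) = (1 + J)/(5 + J) (P(J) = (J + 1)/(J + 5) = (1 + J)/(5 + J))
B(Q) = Q*(Q + (1 + Q**3)/(5 + Q**3)) (B(Q) = Q*(Q + (1 + Q*Q**2)/(5 + Q*Q**2)) = Q*(Q + (1 + Q**3)/(5 + Q**3)))
sqrt(-8908 + B(-143)) = sqrt(-8908 - 143*(1 + (-143)**3 - 143*(5 + (-143)**3))/(5 + (-143)**3)) = sqrt(-8908 - 143*(1 - 2924207 - 143*(5 - 2924207))/(5 - 2924207)) = sqrt(-8908 - 143*(1 - 2924207 - 143*(-2924202))/(-2924202)) = sqrt(-8908 - 143*(-1/2924202)*(1 - 2924207 + 418160886)) = sqrt(-8908 - 143*(-1/2924202)*415236680) = sqrt(-8908 + 29689422620/1462101) = sqrt(16665026912/1462101) = 4*sqrt(1522872032066382)/1462101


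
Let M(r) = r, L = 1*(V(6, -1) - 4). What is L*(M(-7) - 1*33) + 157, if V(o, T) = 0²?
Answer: 317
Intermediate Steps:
V(o, T) = 0
L = -4 (L = 1*(0 - 4) = 1*(-4) = -4)
L*(M(-7) - 1*33) + 157 = -4*(-7 - 1*33) + 157 = -4*(-7 - 33) + 157 = -4*(-40) + 157 = 160 + 157 = 317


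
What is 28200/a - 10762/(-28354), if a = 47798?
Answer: 328496219/338816123 ≈ 0.96954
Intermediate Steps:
28200/a - 10762/(-28354) = 28200/47798 - 10762/(-28354) = 28200*(1/47798) - 10762*(-1/28354) = 14100/23899 + 5381/14177 = 328496219/338816123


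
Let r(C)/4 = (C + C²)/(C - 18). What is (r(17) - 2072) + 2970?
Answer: -326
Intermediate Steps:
r(C) = 4*(C + C²)/(-18 + C) (r(C) = 4*((C + C²)/(C - 18)) = 4*((C + C²)/(-18 + C)) = 4*(C + C²)/(-18 + C))
(r(17) - 2072) + 2970 = (4*17*(1 + 17)/(-18 + 17) - 2072) + 2970 = (4*17*18/(-1) - 2072) + 2970 = (4*17*(-1)*18 - 2072) + 2970 = (-1224 - 2072) + 2970 = -3296 + 2970 = -326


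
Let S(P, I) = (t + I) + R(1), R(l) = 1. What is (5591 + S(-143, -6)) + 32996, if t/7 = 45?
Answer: 38897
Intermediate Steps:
t = 315 (t = 7*45 = 315)
S(P, I) = 316 + I (S(P, I) = (315 + I) + 1 = 316 + I)
(5591 + S(-143, -6)) + 32996 = (5591 + (316 - 6)) + 32996 = (5591 + 310) + 32996 = 5901 + 32996 = 38897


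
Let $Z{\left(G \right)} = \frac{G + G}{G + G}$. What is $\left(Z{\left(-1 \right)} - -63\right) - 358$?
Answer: $-294$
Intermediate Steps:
$Z{\left(G \right)} = 1$ ($Z{\left(G \right)} = \frac{2 G}{2 G} = 2 G \frac{1}{2 G} = 1$)
$\left(Z{\left(-1 \right)} - -63\right) - 358 = \left(1 - -63\right) - 358 = \left(1 + 63\right) - 358 = 64 - 358 = -294$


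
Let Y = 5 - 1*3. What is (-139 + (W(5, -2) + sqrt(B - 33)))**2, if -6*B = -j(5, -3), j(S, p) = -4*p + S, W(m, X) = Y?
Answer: (822 - I*sqrt(1086))**2/36 ≈ 18739.0 - 1504.9*I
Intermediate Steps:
Y = 2 (Y = 5 - 3 = 2)
W(m, X) = 2
j(S, p) = S - 4*p
B = 17/6 (B = -(-1)*(5 - 4*(-3))/6 = -(-1)*(5 + 12)/6 = -(-1)*17/6 = -1/6*(-17) = 17/6 ≈ 2.8333)
(-139 + (W(5, -2) + sqrt(B - 33)))**2 = (-139 + (2 + sqrt(17/6 - 33)))**2 = (-139 + (2 + sqrt(-181/6)))**2 = (-139 + (2 + I*sqrt(1086)/6))**2 = (-137 + I*sqrt(1086)/6)**2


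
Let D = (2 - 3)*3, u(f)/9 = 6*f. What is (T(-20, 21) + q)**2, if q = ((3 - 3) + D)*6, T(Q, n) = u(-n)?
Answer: 1327104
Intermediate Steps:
u(f) = 54*f (u(f) = 9*(6*f) = 54*f)
T(Q, n) = -54*n (T(Q, n) = 54*(-n) = -54*n)
D = -3 (D = -1*3 = -3)
q = -18 (q = ((3 - 3) - 3)*6 = (0 - 3)*6 = -3*6 = -18)
(T(-20, 21) + q)**2 = (-54*21 - 18)**2 = (-1134 - 18)**2 = (-1152)**2 = 1327104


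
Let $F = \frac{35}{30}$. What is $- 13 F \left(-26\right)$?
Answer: $\frac{1183}{3} \approx 394.33$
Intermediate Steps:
$F = \frac{7}{6}$ ($F = 35 \cdot \frac{1}{30} = \frac{7}{6} \approx 1.1667$)
$- 13 F \left(-26\right) = \left(-13\right) \frac{7}{6} \left(-26\right) = \left(- \frac{91}{6}\right) \left(-26\right) = \frac{1183}{3}$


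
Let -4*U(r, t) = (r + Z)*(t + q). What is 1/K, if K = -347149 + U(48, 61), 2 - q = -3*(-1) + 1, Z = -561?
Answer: -4/1358329 ≈ -2.9448e-6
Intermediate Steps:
q = -2 (q = 2 - (-3*(-1) + 1) = 2 - (3 + 1) = 2 - 1*4 = 2 - 4 = -2)
U(r, t) = -(-561 + r)*(-2 + t)/4 (U(r, t) = -(r - 561)*(t - 2)/4 = -(-561 + r)*(-2 + t)/4)
K = -1358329/4 (K = -347149 + (-561/2 + (½)*48 + (561/4)*61 - ¼*48*61) = -347149 + (-561/2 + 24 + 34221/4 - 732) = -347149 + 30267/4 = -1358329/4 ≈ -3.3958e+5)
1/K = 1/(-1358329/4) = -4/1358329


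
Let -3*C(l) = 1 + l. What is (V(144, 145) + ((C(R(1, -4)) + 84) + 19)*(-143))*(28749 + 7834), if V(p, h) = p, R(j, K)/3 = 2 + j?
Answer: -1548375475/3 ≈ -5.1613e+8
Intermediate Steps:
R(j, K) = 6 + 3*j (R(j, K) = 3*(2 + j) = 6 + 3*j)
C(l) = -1/3 - l/3 (C(l) = -(1 + l)/3 = -1/3 - l/3)
(V(144, 145) + ((C(R(1, -4)) + 84) + 19)*(-143))*(28749 + 7834) = (144 + (((-1/3 - (6 + 3*1)/3) + 84) + 19)*(-143))*(28749 + 7834) = (144 + (((-1/3 - (6 + 3)/3) + 84) + 19)*(-143))*36583 = (144 + (((-1/3 - 1/3*9) + 84) + 19)*(-143))*36583 = (144 + (((-1/3 - 3) + 84) + 19)*(-143))*36583 = (144 + ((-10/3 + 84) + 19)*(-143))*36583 = (144 + (242/3 + 19)*(-143))*36583 = (144 + (299/3)*(-143))*36583 = (144 - 42757/3)*36583 = -42325/3*36583 = -1548375475/3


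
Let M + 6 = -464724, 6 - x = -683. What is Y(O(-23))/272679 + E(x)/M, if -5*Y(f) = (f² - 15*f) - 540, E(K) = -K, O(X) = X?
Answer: 17425763/14080234630 ≈ 0.0012376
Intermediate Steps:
x = 689 (x = 6 - 1*(-683) = 6 + 683 = 689)
M = -464730 (M = -6 - 464724 = -464730)
Y(f) = 108 + 3*f - f²/5 (Y(f) = -((f² - 15*f) - 540)/5 = -(-540 + f² - 15*f)/5 = 108 + 3*f - f²/5)
Y(O(-23))/272679 + E(x)/M = (108 + 3*(-23) - ⅕*(-23)²)/272679 - 1*689/(-464730) = (108 - 69 - ⅕*529)*(1/272679) - 689*(-1/464730) = (108 - 69 - 529/5)*(1/272679) + 689/464730 = -334/5*1/272679 + 689/464730 = -334/1363395 + 689/464730 = 17425763/14080234630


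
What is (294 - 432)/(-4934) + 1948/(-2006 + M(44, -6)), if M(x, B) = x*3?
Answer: -2338205/2311579 ≈ -1.0115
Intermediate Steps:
M(x, B) = 3*x
(294 - 432)/(-4934) + 1948/(-2006 + M(44, -6)) = (294 - 432)/(-4934) + 1948/(-2006 + 3*44) = -138*(-1/4934) + 1948/(-2006 + 132) = 69/2467 + 1948/(-1874) = 69/2467 + 1948*(-1/1874) = 69/2467 - 974/937 = -2338205/2311579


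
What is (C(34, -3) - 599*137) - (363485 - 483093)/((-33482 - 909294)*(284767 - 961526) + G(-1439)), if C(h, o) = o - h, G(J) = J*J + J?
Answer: -26191304413459496/319017106133 ≈ -82100.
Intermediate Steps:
G(J) = J + J**2 (G(J) = J**2 + J = J + J**2)
(C(34, -3) - 599*137) - (363485 - 483093)/((-33482 - 909294)*(284767 - 961526) + G(-1439)) = ((-3 - 1*34) - 599*137) - (363485 - 483093)/((-33482 - 909294)*(284767 - 961526) - 1439*(1 - 1439)) = ((-3 - 34) - 82063) - (-119608)/(-942776*(-676759) - 1439*(-1438)) = (-37 - 82063) - (-119608)/(638032142984 + 2069282) = -82100 - (-119608)/638034212266 = -82100 - 1*(-59804/319017106133) = -82100 + 59804/319017106133 = -26191304413459496/319017106133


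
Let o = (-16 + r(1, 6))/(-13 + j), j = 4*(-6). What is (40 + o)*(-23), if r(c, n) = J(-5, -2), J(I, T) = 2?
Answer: -34362/37 ≈ -928.70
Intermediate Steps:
r(c, n) = 2
j = -24
o = 14/37 (o = (-16 + 2)/(-13 - 24) = -14/(-37) = -14*(-1/37) = 14/37 ≈ 0.37838)
(40 + o)*(-23) = (40 + 14/37)*(-23) = (1494/37)*(-23) = -34362/37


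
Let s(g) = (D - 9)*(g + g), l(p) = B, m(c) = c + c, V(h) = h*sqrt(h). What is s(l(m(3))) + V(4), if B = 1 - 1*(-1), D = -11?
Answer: -72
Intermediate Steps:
V(h) = h**(3/2)
m(c) = 2*c
B = 2 (B = 1 + 1 = 2)
l(p) = 2
s(g) = -40*g (s(g) = (-11 - 9)*(g + g) = -40*g)
s(l(m(3))) + V(4) = -40*2 + 4**(3/2) = -80 + 8 = -72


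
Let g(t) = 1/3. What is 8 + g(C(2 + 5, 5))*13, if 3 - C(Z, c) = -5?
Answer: 37/3 ≈ 12.333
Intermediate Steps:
C(Z, c) = 8 (C(Z, c) = 3 - 1*(-5) = 3 + 5 = 8)
g(t) = 1/3
8 + g(C(2 + 5, 5))*13 = 8 + (1/3)*13 = 8 + 13/3 = 37/3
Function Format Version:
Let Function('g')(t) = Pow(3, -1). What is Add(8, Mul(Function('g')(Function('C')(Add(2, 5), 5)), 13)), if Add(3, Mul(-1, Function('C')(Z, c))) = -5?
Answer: Rational(37, 3) ≈ 12.333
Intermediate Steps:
Function('C')(Z, c) = 8 (Function('C')(Z, c) = Add(3, Mul(-1, -5)) = Add(3, 5) = 8)
Function('g')(t) = Rational(1, 3)
Add(8, Mul(Function('g')(Function('C')(Add(2, 5), 5)), 13)) = Add(8, Mul(Rational(1, 3), 13)) = Add(8, Rational(13, 3)) = Rational(37, 3)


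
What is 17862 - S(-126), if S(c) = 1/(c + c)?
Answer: 4501225/252 ≈ 17862.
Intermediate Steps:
S(c) = 1/(2*c)
17862 - S(-126) = 17862 - 1/(2*(-126)) = 17862 - (-1)/(2*126) = 17862 - 1*(-1/252) = 17862 + 1/252 = 4501225/252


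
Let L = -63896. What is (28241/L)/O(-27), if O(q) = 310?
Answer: -911/638960 ≈ -0.0014258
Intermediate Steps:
(28241/L)/O(-27) = (28241/(-63896))/310 = (28241*(-1/63896))*(1/310) = -28241/63896*1/310 = -911/638960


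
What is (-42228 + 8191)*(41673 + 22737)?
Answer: -2192323170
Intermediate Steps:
(-42228 + 8191)*(41673 + 22737) = -34037*64410 = -2192323170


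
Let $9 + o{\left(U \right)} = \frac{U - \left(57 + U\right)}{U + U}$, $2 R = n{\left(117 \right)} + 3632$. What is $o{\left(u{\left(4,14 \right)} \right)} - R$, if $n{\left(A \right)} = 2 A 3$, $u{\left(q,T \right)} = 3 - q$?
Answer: $- \frac{4295}{2} \approx -2147.5$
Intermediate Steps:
$n{\left(A \right)} = 6 A$
$R = 2167$ ($R = \frac{6 \cdot 117 + 3632}{2} = \frac{702 + 3632}{2} = \frac{1}{2} \cdot 4334 = 2167$)
$o{\left(U \right)} = -9 - \frac{57}{2 U}$ ($o{\left(U \right)} = -9 + \frac{U - \left(57 + U\right)}{U + U} = -9 - \frac{57}{2 U}$)
$o{\left(u{\left(4,14 \right)} \right)} - R = \left(-9 - \frac{57}{2 \left(3 - 4\right)}\right) - 2167 = \left(-9 - \frac{57}{2 \left(-1\right)}\right) - 2167 = \left(-9 - - \frac{57}{2}\right) - 2167 = \left(-9 + \frac{57}{2}\right) - 2167 = \frac{39}{2} - 2167 = - \frac{4295}{2}$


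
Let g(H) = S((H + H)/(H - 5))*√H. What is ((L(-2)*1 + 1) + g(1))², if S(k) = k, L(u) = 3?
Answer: 49/4 ≈ 12.250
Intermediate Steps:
g(H) = 2*H^(3/2)/(-5 + H) (g(H) = ((H + H)/(H - 5))*√H = ((2*H)/(-5 + H))*√H = (2*H/(-5 + H))*√H = 2*H^(3/2)/(-5 + H))
((L(-2)*1 + 1) + g(1))² = ((3*1 + 1) + 2*1^(3/2)/(-5 + 1))² = ((3 + 1) + 2*1/(-4))² = (4 + 2*1*(-¼))² = (4 - ½)² = (7/2)² = 49/4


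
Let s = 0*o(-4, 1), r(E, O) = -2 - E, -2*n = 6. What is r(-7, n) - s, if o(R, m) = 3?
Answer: 5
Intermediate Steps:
n = -3 (n = -½*6 = -3)
s = 0 (s = 0*3 = 0)
r(-7, n) - s = (-2 - 1*(-7)) - 1*0 = (-2 + 7) + 0 = 5 + 0 = 5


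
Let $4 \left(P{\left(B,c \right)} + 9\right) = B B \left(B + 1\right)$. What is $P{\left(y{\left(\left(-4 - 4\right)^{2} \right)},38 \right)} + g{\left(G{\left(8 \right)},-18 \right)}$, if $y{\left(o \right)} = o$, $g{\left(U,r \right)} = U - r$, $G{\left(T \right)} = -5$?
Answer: $66564$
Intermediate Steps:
$P{\left(B,c \right)} = -9 + \frac{B^{2} \left(1 + B\right)}{4}$ ($P{\left(B,c \right)} = -9 + \frac{B B \left(B + 1\right)}{4} = -9 + \frac{B^{2} \left(1 + B\right)}{4}$)
$P{\left(y{\left(\left(-4 - 4\right)^{2} \right)},38 \right)} + g{\left(G{\left(8 \right)},-18 \right)} = \left(-9 + \frac{\left(\left(-4 - 4\right)^{2}\right)^{2}}{4} + \frac{\left(\left(-4 - 4\right)^{2}\right)^{3}}{4}\right) - -13 = \left(-9 + \frac{\left(\left(-8\right)^{2}\right)^{2}}{4} + \frac{\left(\left(-8\right)^{2}\right)^{3}}{4}\right) + \left(-5 + 18\right) = \left(-9 + \frac{64^{2}}{4} + \frac{64^{3}}{4}\right) + 13 = \left(-9 + \frac{1}{4} \cdot 4096 + \frac{1}{4} \cdot 262144\right) + 13 = \left(-9 + 1024 + 65536\right) + 13 = 66551 + 13 = 66564$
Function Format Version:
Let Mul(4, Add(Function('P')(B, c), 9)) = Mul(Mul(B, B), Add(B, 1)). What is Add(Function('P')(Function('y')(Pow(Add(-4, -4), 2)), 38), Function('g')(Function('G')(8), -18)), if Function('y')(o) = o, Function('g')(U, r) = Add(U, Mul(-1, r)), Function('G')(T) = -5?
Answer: 66564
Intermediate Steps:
Function('P')(B, c) = Add(-9, Mul(Rational(1, 4), Pow(B, 2), Add(1, B))) (Function('P')(B, c) = Add(-9, Mul(Rational(1, 4), Mul(Mul(B, B), Add(B, 1)))) = Add(-9, Mul(Rational(1, 4), Mul(Pow(B, 2), Add(1, B)))) = Add(-9, Mul(Rational(1, 4), Pow(B, 2), Add(1, B))))
Add(Function('P')(Function('y')(Pow(Add(-4, -4), 2)), 38), Function('g')(Function('G')(8), -18)) = Add(Add(-9, Mul(Rational(1, 4), Pow(Pow(Add(-4, -4), 2), 2)), Mul(Rational(1, 4), Pow(Pow(Add(-4, -4), 2), 3))), Add(-5, Mul(-1, -18))) = Add(Add(-9, Mul(Rational(1, 4), Pow(Pow(-8, 2), 2)), Mul(Rational(1, 4), Pow(Pow(-8, 2), 3))), Add(-5, 18)) = Add(Add(-9, Mul(Rational(1, 4), Pow(64, 2)), Mul(Rational(1, 4), Pow(64, 3))), 13) = Add(Add(-9, Mul(Rational(1, 4), 4096), Mul(Rational(1, 4), 262144)), 13) = Add(Add(-9, 1024, 65536), 13) = Add(66551, 13) = 66564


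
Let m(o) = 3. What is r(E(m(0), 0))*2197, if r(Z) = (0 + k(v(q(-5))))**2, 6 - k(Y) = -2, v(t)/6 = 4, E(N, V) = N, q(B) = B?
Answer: 140608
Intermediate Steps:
v(t) = 24 (v(t) = 6*4 = 24)
k(Y) = 8 (k(Y) = 6 - 1*(-2) = 6 + 2 = 8)
r(Z) = 64 (r(Z) = (0 + 8)**2 = 8**2 = 64)
r(E(m(0), 0))*2197 = 64*2197 = 140608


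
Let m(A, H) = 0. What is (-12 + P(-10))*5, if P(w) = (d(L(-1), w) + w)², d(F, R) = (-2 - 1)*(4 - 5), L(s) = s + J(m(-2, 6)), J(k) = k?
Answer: 185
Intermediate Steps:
L(s) = s (L(s) = s + 0 = s)
d(F, R) = 3 (d(F, R) = -3*(-1) = 3)
P(w) = (3 + w)²
(-12 + P(-10))*5 = (-12 + (3 - 10)²)*5 = (-12 + (-7)²)*5 = (-12 + 49)*5 = 37*5 = 185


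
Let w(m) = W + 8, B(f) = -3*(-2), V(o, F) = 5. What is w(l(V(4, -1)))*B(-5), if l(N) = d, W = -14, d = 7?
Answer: -36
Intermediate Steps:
l(N) = 7
B(f) = 6
w(m) = -6 (w(m) = -14 + 8 = -6)
w(l(V(4, -1)))*B(-5) = -6*6 = -36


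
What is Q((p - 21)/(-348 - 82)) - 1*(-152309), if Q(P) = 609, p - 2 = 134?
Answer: 152918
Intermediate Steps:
p = 136 (p = 2 + 134 = 136)
Q((p - 21)/(-348 - 82)) - 1*(-152309) = 609 - 1*(-152309) = 609 + 152309 = 152918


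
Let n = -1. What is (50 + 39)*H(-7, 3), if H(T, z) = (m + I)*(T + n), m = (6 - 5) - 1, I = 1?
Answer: -712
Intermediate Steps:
m = 0 (m = 1 - 1 = 0)
H(T, z) = -1 + T (H(T, z) = (0 + 1)*(T - 1) = 1*(-1 + T) = -1 + T)
(50 + 39)*H(-7, 3) = (50 + 39)*(-1 - 7) = 89*(-8) = -712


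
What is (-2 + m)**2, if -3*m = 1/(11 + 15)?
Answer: 24649/6084 ≈ 4.0514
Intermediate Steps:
m = -1/78 (m = -1/(3*(11 + 15)) = -1/3/26 = -1/3*1/26 = -1/78 ≈ -0.012821)
(-2 + m)**2 = (-2 - 1/78)**2 = (-157/78)**2 = 24649/6084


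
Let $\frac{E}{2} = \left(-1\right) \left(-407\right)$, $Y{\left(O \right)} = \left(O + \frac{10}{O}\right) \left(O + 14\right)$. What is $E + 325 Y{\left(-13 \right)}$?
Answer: $-3661$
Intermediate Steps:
$Y{\left(O \right)} = \left(14 + O\right) \left(O + \frac{10}{O}\right)$ ($Y{\left(O \right)} = \left(O + \frac{10}{O}\right) \left(14 + O\right) = \left(14 + O\right) \left(O + \frac{10}{O}\right)$)
$E = 814$ ($E = 2 \left(\left(-1\right) \left(-407\right)\right) = 2 \cdot 407 = 814$)
$E + 325 Y{\left(-13 \right)} = 814 + 325 \left(10 + \left(-13\right)^{2} + 14 \left(-13\right) + \frac{140}{-13}\right) = 814 + 325 \left(10 + 169 - 182 + 140 \left(- \frac{1}{13}\right)\right) = 814 + 325 \left(10 + 169 - 182 - \frac{140}{13}\right) = 814 + 325 \left(- \frac{179}{13}\right) = 814 - 4475 = -3661$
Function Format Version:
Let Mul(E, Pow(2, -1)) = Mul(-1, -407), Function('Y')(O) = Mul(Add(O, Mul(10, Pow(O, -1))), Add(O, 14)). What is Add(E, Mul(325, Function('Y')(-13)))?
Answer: -3661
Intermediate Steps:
Function('Y')(O) = Mul(Add(14, O), Add(O, Mul(10, Pow(O, -1)))) (Function('Y')(O) = Mul(Add(O, Mul(10, Pow(O, -1))), Add(14, O)) = Mul(Add(14, O), Add(O, Mul(10, Pow(O, -1)))))
E = 814 (E = Mul(2, Mul(-1, -407)) = Mul(2, 407) = 814)
Add(E, Mul(325, Function('Y')(-13))) = Add(814, Mul(325, Add(10, Pow(-13, 2), Mul(14, -13), Mul(140, Pow(-13, -1))))) = Add(814, Mul(325, Add(10, 169, -182, Mul(140, Rational(-1, 13))))) = Add(814, Mul(325, Add(10, 169, -182, Rational(-140, 13)))) = Add(814, Mul(325, Rational(-179, 13))) = Add(814, -4475) = -3661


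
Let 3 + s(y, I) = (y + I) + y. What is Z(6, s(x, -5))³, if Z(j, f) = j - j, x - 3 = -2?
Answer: 0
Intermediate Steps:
x = 1 (x = 3 - 2 = 1)
s(y, I) = -3 + I + 2*y (s(y, I) = -3 + ((y + I) + y) = -3 + ((I + y) + y) = -3 + (I + 2*y) = -3 + I + 2*y)
Z(j, f) = 0
Z(6, s(x, -5))³ = 0³ = 0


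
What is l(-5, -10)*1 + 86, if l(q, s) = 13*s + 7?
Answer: -37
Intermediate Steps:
l(q, s) = 7 + 13*s
l(-5, -10)*1 + 86 = (7 + 13*(-10))*1 + 86 = (7 - 130)*1 + 86 = -123*1 + 86 = -123 + 86 = -37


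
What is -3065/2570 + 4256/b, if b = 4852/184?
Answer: 99885295/623482 ≈ 160.21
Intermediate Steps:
b = 1213/46 (b = 4852*(1/184) = 1213/46 ≈ 26.370)
-3065/2570 + 4256/b = -3065/2570 + 4256/(1213/46) = -3065*1/2570 + 4256*(46/1213) = -613/514 + 195776/1213 = 99885295/623482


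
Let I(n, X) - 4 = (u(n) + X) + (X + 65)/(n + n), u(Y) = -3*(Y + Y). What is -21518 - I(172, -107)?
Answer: -3505855/172 ≈ -20383.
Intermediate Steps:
u(Y) = -6*Y
I(n, X) = 4 + X - 6*n + (65 + X)/(2*n) (I(n, X) = 4 + ((-6*n + X) + (X + 65)/(n + n)) = 4 + ((X - 6*n) + (65 + X)/((2*n))) = 4 + ((X - 6*n) + (65 + X)*(1/(2*n))) = 4 + ((X - 6*n) + (65 + X)/(2*n)) = 4 + (X - 6*n + (65 + X)/(2*n)) = 4 + X - 6*n + (65 + X)/(2*n))
-21518 - I(172, -107) = -21518 - (65 - 107 + 2*172*(4 - 107 - 6*172))/(2*172) = -21518 - (65 - 107 + 2*172*(4 - 107 - 1032))/(2*172) = -21518 - (65 - 107 + 2*172*(-1135))/(2*172) = -21518 - (65 - 107 - 390440)/(2*172) = -21518 - (-390482)/(2*172) = -21518 - 1*(-195241/172) = -21518 + 195241/172 = -3505855/172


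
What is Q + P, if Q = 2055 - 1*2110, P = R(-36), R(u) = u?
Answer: -91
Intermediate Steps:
P = -36
Q = -55 (Q = 2055 - 2110 = -55)
Q + P = -55 - 36 = -91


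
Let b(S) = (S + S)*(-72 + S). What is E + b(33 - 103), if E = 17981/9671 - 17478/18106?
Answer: 1740603339564/87551563 ≈ 19881.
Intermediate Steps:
E = 78267124/87551563 (E = 17981*(1/9671) - 17478*1/18106 = 17981/9671 - 8739/9053 = 78267124/87551563 ≈ 0.89395)
b(S) = 2*S*(-72 + S) (b(S) = (2*S)*(-72 + S) = 2*S*(-72 + S))
E + b(33 - 103) = 78267124/87551563 + 2*(33 - 103)*(-72 + (33 - 103)) = 78267124/87551563 + 2*(-70)*(-72 - 70) = 78267124/87551563 + 2*(-70)*(-142) = 78267124/87551563 + 19880 = 1740603339564/87551563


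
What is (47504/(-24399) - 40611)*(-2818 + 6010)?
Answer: -1054333871752/8133 ≈ -1.2964e+8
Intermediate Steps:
(47504/(-24399) - 40611)*(-2818 + 6010) = (47504*(-1/24399) - 40611)*3192 = (-47504/24399 - 40611)*3192 = -990915293/24399*3192 = -1054333871752/8133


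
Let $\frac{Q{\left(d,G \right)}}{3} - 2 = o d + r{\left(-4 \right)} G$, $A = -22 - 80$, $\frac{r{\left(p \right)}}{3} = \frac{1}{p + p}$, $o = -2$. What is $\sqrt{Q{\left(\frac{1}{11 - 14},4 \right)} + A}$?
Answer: $\frac{i \sqrt{394}}{2} \approx 9.9247 i$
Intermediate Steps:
$r{\left(p \right)} = \frac{3}{2 p}$ ($r{\left(p \right)} = \frac{3}{p + p} = \frac{3}{2 p}$)
$A = -102$
$Q{\left(d,G \right)} = 6 - 6 d - \frac{9 G}{8}$ ($Q{\left(d,G \right)} = 6 + 3 \left(- 2 d + \frac{3}{2 \left(-4\right)} G\right) = 6 + 3 \left(- 2 d + \frac{3}{2} \left(- \frac{1}{4}\right) G\right) = 6 + 3 \left(- 2 d - \frac{3 G}{8}\right) = 6 - \left(6 d + \frac{9 G}{8}\right) = 6 - 6 d - \frac{9 G}{8}$)
$\sqrt{Q{\left(\frac{1}{11 - 14},4 \right)} + A} = \sqrt{\left(6 - \frac{6}{11 - 14} - \frac{9}{2}\right) - 102} = \sqrt{\left(6 - \frac{6}{-3} - \frac{9}{2}\right) - 102} = \sqrt{\left(6 - -2 - \frac{9}{2}\right) - 102} = \sqrt{\left(6 + 2 - \frac{9}{2}\right) - 102} = \sqrt{\frac{7}{2} - 102} = \sqrt{- \frac{197}{2}} = \frac{i \sqrt{394}}{2}$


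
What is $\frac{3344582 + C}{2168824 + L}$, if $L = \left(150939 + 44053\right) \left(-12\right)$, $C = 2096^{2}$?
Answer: $- \frac{82317}{1820} \approx -45.229$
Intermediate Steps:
$C = 4393216$
$L = -2339904$ ($L = 194992 \left(-12\right) = -2339904$)
$\frac{3344582 + C}{2168824 + L} = \frac{3344582 + 4393216}{2168824 - 2339904} = \frac{7737798}{-171080} = 7737798 \left(- \frac{1}{171080}\right) = - \frac{82317}{1820}$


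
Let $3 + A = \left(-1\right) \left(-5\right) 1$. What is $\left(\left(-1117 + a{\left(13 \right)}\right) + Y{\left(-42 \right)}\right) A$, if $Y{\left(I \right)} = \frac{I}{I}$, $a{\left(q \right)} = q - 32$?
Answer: $-2270$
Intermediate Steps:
$a{\left(q \right)} = -32 + q$
$Y{\left(I \right)} = 1$
$A = 2$ ($A = -3 + \left(-1\right) \left(-5\right) 1 = -3 + 5 \cdot 1 = -3 + 5 = 2$)
$\left(\left(-1117 + a{\left(13 \right)}\right) + Y{\left(-42 \right)}\right) A = \left(\left(-1117 + \left(-32 + 13\right)\right) + 1\right) 2 = \left(\left(-1117 - 19\right) + 1\right) 2 = \left(-1136 + 1\right) 2 = \left(-1135\right) 2 = -2270$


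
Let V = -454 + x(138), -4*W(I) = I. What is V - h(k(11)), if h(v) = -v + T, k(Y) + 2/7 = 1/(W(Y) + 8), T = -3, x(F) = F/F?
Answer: -9452/21 ≈ -450.10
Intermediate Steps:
x(F) = 1
W(I) = -I/4
k(Y) = -2/7 + 1/(8 - Y/4) (k(Y) = -2/7 + 1/(-Y/4 + 8) = -2/7 + 1/(8 - Y/4))
V = -453 (V = -454 + 1 = -453)
h(v) = -3 - v (h(v) = -v - 3 = -3 - v)
V - h(k(11)) = -453 - (-3 - 2*(18 - 1*11)/(7*(-32 + 11))) = -453 - (-3 - 2*(18 - 11)/(7*(-21))) = -453 - (-3 - 2*(-1)*7/(7*21)) = -453 - (-3 - 1*(-2/21)) = -453 - (-3 + 2/21) = -453 - 1*(-61/21) = -453 + 61/21 = -9452/21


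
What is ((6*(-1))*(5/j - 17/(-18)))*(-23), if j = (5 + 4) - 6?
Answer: 1081/3 ≈ 360.33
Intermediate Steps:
j = 3 (j = 9 - 6 = 3)
((6*(-1))*(5/j - 17/(-18)))*(-23) = ((6*(-1))*(5/3 - 17/(-18)))*(-23) = -6*(5*(⅓) - 17*(-1/18))*(-23) = -6*(5/3 + 17/18)*(-23) = -6*47/18*(-23) = -47/3*(-23) = 1081/3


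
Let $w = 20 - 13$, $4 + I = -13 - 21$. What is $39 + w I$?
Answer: $-227$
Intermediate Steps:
$I = -38$ ($I = -4 - 34 = -38$)
$w = 7$ ($w = 20 - 13 = 7$)
$39 + w I = 39 + 7 \left(-38\right) = 39 - 266 = -227$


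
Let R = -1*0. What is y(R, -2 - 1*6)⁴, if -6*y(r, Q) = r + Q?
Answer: 256/81 ≈ 3.1605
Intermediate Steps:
R = 0
y(r, Q) = -Q/6 - r/6 (y(r, Q) = -(r + Q)/6 = -(Q + r)/6 = -Q/6 - r/6)
y(R, -2 - 1*6)⁴ = (-(-2 - 1*6)/6 - ⅙*0)⁴ = (-(-2 - 6)/6 + 0)⁴ = (-⅙*(-8) + 0)⁴ = (4/3 + 0)⁴ = (4/3)⁴ = 256/81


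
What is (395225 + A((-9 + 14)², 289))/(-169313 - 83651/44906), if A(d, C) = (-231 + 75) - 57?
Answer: -17738408872/7603253229 ≈ -2.3330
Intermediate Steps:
A(d, C) = -213 (A(d, C) = -156 - 57 = -213)
(395225 + A((-9 + 14)², 289))/(-169313 - 83651/44906) = (395225 - 213)/(-169313 - 83651/44906) = 395012/(-169313 - 83651*1/44906) = 395012/(-169313 - 83651/44906) = 395012/(-7603253229/44906) = 395012*(-44906/7603253229) = -17738408872/7603253229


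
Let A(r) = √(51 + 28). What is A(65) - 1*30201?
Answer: -30201 + √79 ≈ -30192.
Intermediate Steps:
A(r) = √79
A(65) - 1*30201 = √79 - 1*30201 = √79 - 30201 = -30201 + √79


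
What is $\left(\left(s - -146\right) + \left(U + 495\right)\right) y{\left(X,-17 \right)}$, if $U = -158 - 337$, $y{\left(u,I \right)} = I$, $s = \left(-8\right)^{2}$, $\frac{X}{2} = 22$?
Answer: $-3570$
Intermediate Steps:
$X = 44$ ($X = 2 \cdot 22 = 44$)
$s = 64$
$U = -495$
$\left(\left(s - -146\right) + \left(U + 495\right)\right) y{\left(X,-17 \right)} = \left(\left(64 - -146\right) + \left(-495 + 495\right)\right) \left(-17\right) = \left(\left(64 + 146\right) + 0\right) \left(-17\right) = \left(210 + 0\right) \left(-17\right) = 210 \left(-17\right) = -3570$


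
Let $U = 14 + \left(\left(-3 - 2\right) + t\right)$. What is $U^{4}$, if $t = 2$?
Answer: $14641$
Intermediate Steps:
$U = 11$ ($U = 14 + \left(\left(-3 - 2\right) + 2\right) = 14 + \left(-5 + 2\right) = 14 - 3 = 11$)
$U^{4} = 11^{4} = 14641$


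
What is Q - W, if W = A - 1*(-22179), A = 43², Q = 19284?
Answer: -4744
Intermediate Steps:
A = 1849
W = 24028 (W = 1849 - 1*(-22179) = 1849 + 22179 = 24028)
Q - W = 19284 - 1*24028 = 19284 - 24028 = -4744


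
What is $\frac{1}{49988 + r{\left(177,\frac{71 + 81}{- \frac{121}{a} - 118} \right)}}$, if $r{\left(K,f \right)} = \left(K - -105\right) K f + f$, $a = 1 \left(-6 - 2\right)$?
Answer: $- \frac{823}{19556516} \approx -4.2083 \cdot 10^{-5}$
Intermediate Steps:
$a = -8$ ($a = 1 \left(-8\right) = -8$)
$r{\left(K,f \right)} = f + K f \left(105 + K\right)$ ($r{\left(K,f \right)} = \left(K + 105\right) K f + f = \left(105 + K\right) K f + f = K \left(105 + K\right) f + f = K f \left(105 + K\right) + f = f + K f \left(105 + K\right)$)
$\frac{1}{49988 + r{\left(177,\frac{71 + 81}{- \frac{121}{a} - 118} \right)}} = \frac{1}{49988 + \frac{71 + 81}{- \frac{121}{-8} - 118} \left(1 + 177^{2} + 105 \cdot 177\right)} = \frac{1}{49988 + \frac{152}{\left(-121\right) \left(- \frac{1}{8}\right) - 118} \left(1 + 31329 + 18585\right)} = \frac{1}{49988 + \frac{152}{\frac{121}{8} - 118} \cdot 49915} = \frac{1}{49988 + \frac{152}{- \frac{823}{8}} \cdot 49915} = \frac{1}{49988 + 152 \left(- \frac{8}{823}\right) 49915} = \frac{1}{49988 - \frac{60696640}{823}} = \frac{1}{- \frac{19556516}{823}} = - \frac{823}{19556516}$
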